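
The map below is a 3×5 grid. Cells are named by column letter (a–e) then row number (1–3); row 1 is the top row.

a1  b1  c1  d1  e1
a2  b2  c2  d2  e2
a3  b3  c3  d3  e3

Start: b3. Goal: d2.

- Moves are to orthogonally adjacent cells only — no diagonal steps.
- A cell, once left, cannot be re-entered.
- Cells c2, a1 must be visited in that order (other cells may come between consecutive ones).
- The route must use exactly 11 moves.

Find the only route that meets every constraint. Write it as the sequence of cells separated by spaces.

The waypoints must appear in the order c2, a1, with no cell reused.
Route from b3: right to c3, up to c2, 2× left (reaching a2), up to a1, 4× right (reaching e1), down to e2, left to d2 — 11 moves in all.
Check: order respected (c2 at step 2, a1 at step 5); 11 moves as required.

b3 c3 c2 b2 a2 a1 b1 c1 d1 e1 e2 d2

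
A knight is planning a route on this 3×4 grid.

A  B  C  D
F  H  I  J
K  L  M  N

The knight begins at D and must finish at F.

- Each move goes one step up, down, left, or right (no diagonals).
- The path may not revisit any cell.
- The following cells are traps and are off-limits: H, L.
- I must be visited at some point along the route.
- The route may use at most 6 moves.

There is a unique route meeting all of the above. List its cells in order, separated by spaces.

The 6-move cap with required stops at I leaves no slack for detours.
Route from D: down 1 to J, left 1 to I, up 1 to C, left 2 to A, down 1 to F — 6 moves in all.
Check: all required cells visited; 6 ≤ 6 moves.

D J I C B A F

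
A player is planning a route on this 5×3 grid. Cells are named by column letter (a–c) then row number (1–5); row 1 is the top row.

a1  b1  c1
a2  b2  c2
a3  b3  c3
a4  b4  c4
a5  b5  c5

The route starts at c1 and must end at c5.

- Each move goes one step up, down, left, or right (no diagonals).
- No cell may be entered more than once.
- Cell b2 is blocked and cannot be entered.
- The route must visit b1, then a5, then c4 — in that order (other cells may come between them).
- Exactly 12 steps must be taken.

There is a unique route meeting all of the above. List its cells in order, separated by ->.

c1 -> b1 -> a1 -> a2 -> a3 -> a4 -> a5 -> b5 -> b4 -> b3 -> c3 -> c4 -> c5

The waypoints must appear in the order b1, a5, c4, with no cell reused.
Route from c1: 2× left (reaching a1), 4× down (reaching a5), right to b5, 2× up (reaching b3), right to c3, 2× down (reaching c5) — 12 moves in all.
Check: order respected (b1 at step 1, a5 at step 6, c4 at step 11); 12 moves as required.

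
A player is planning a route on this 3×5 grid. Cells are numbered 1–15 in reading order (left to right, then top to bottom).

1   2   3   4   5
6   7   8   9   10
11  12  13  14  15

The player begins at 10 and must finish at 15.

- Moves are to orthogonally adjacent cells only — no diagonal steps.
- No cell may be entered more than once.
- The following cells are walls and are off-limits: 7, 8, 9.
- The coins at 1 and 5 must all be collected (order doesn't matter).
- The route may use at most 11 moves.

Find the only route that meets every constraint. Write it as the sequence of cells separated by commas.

Any route must reach 1 and 5 and still end at 15 within 11 moves, so the order of the required stops is forced.
Route from 10: up to 5, 4× left (reaching 1), 2× down (reaching 11), 4× right (reaching 15) — 11 moves in all.
Check: all required cells visited; 11 ≤ 11 moves.

10, 5, 4, 3, 2, 1, 6, 11, 12, 13, 14, 15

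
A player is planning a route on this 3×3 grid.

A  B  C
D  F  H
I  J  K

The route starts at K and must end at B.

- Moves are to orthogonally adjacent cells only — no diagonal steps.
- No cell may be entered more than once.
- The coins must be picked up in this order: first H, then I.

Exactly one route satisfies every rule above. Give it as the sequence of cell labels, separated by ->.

The waypoints must appear in the order H, I, with no cell reused.
Route from K: up 1 to H, left 1 to F, down 1 to J, left 1 to I, up 2 to A, right 1 to B — 7 moves in all.
Check: order respected (H at step 1, I at step 4).

K -> H -> F -> J -> I -> D -> A -> B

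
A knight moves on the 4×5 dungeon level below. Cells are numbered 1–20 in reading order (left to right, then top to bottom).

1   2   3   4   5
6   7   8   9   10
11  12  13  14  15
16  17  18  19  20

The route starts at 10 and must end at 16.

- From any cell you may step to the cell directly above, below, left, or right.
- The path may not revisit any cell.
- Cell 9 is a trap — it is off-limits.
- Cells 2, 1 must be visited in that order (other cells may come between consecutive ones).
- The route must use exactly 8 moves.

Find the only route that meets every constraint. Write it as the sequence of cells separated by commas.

The waypoints must appear in the order 2, 1, with no cell reused.
Route from 10: up 1 to 5, left 4 to 1, down 3 to 16 — 8 moves in all.
Check: order respected (2 at step 4, 1 at step 5); 8 moves as required.

10, 5, 4, 3, 2, 1, 6, 11, 16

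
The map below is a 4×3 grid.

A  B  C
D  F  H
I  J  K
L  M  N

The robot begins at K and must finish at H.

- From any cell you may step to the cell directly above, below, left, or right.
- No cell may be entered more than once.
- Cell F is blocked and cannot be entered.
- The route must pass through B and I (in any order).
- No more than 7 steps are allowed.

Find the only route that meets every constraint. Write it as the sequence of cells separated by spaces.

K J I D A B C H

The budget equals the shortest possible length, so every move has to be on a shortest route through the required cells.
Route from K: left 2 to I, up 2 to A, right 2 to C, down 1 to H — 7 moves in all.
Check: all required cells visited; 7 ≤ 7 moves.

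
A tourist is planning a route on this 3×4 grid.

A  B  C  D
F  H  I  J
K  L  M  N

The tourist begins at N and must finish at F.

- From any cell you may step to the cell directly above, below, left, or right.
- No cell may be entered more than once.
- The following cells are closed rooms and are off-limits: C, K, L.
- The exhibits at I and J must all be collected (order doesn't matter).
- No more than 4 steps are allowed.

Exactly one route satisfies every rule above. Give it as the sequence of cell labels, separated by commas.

N, J, I, H, F

The 4-move cap with required stops at I, J leaves no slack for detours.
Route from N: up 1 to J, left 3 to F — 4 moves in all.
Check: all required cells visited; 4 ≤ 4 moves.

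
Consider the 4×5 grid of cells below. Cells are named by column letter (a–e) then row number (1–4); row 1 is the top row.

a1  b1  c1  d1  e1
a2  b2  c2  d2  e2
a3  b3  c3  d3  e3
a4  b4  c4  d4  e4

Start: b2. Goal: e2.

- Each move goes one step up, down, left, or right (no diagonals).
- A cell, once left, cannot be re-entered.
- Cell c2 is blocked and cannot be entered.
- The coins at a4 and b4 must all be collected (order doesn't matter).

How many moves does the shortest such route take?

Any route passes through a4 and b4 in some order between b2 and e2. Summing Manhattan distances along each leg and taking the cheapest ordering (b2 → a4 → b4 → e2) gives a lower bound of 3 + 1 + 5 = 9 moves.
A route of 9 moves achieves this: b2 → b3 → a3 → a4 → b4 → c4 → c3 → d3 → d2 → e2.
Since 9 matches the lower bound, it is optimal.

9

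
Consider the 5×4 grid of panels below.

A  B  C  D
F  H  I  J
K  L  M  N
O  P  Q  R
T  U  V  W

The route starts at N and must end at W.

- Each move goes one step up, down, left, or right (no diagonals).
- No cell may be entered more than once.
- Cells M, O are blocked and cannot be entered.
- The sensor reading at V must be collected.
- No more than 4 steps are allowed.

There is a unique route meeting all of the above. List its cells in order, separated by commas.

N, R, Q, V, W

The budget equals the shortest possible length, so every move has to be on a shortest route through the required cells.
Route from N: down 1 to R, left 1 to Q, down 1 to V, right 1 to W — 4 moves in all.
Check: all required cells visited; 4 ≤ 4 moves.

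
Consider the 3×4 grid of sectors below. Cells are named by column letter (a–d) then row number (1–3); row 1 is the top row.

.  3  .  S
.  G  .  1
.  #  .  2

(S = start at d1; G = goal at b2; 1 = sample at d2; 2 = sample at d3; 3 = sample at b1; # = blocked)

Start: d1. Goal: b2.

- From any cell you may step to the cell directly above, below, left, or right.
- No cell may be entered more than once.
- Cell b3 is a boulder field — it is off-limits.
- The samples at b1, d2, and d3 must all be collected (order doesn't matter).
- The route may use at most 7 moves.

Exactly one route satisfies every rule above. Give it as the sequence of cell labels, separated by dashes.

d1 - d2 - d3 - c3 - c2 - c1 - b1 - b2

Any route must reach b1, d2, and d3 and still end at b2 within 7 moves, so the order of the required stops is forced.
Route from d1: down 2 to d3, left 1 to c3, up 2 to c1, left 1 to b1, down 1 to b2 — 7 moves in all.
Check: all required cells visited; 7 ≤ 7 moves.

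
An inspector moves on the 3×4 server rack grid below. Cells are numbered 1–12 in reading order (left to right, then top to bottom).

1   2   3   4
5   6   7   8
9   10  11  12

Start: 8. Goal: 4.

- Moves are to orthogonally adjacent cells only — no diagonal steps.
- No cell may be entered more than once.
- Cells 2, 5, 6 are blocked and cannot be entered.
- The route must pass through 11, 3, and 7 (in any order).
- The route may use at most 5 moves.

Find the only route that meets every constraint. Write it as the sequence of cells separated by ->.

8 -> 12 -> 11 -> 7 -> 3 -> 4

The budget equals the shortest possible length, so every move has to be on a shortest route through the required cells.
Route from 8: down to 12, left to 11, 2× up (reaching 3), right to 4 — 5 moves in all.
Check: all required cells visited; 5 ≤ 5 moves.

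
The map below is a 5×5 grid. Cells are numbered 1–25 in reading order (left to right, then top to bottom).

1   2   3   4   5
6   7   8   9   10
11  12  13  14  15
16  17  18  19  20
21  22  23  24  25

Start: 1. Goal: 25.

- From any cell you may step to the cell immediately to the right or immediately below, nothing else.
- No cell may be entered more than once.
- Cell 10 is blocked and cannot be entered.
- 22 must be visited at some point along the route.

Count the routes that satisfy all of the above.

5

A right/down-only route from 1 to 25 makes exactly 4 down-moves and 4 right-moves in some order.
With no other constraints that would be C(8,4) = 70 routes.
Split at 22 and multiply the segment counts (each segment already excludes blocked cells): 1→22: 5; 22→25: 1; product = 5.
That gives 5 routes.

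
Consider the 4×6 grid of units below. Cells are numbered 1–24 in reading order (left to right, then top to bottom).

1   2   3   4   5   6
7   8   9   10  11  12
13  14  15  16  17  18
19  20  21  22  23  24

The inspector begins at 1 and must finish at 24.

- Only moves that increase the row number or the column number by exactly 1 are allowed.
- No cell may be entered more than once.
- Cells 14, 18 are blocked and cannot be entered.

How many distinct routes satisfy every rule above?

A right/down-only route from 1 to 24 makes exactly 3 down-moves and 5 right-moves in some order.
With no other constraints that would be C(8,3) = 56 routes.
Subtract routes through each blocked cell (inclusion–exclusion for overlaps): − through 14: 15 − through 18: 21 + through 14&18: 3 → 23.
That gives 23 routes.

23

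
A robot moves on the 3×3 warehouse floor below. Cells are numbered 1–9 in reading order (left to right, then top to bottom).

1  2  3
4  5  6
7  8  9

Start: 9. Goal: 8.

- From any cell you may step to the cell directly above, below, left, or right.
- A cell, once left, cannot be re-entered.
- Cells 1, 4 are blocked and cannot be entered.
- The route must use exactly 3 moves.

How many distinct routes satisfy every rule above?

1

Need simple routes of exactly 3 moves from 9 to 8 (Manhattan distance 1, so 1 moves are spent on a detour and 1 undoing it).
Enumerating: 9 6 5 8.
That gives 1 route.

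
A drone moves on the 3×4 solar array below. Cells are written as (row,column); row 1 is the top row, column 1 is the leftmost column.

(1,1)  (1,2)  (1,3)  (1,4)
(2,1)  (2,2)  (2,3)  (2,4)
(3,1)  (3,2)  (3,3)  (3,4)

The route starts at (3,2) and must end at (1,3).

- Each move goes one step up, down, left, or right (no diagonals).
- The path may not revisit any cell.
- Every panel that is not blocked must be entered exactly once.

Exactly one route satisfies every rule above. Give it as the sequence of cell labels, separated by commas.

(3,2), (3,1), (2,1), (1,1), (1,2), (2,2), (2,3), (3,3), (3,4), (2,4), (1,4), (1,3)

Need to visit all 12 open cells exactly once, starting at (3,2) and ending at (1,3).
Cell (3,1) has only two open neighbours ((2,1) and (3,2)), so the path must pass straight through it: one of those is the cell it's entered from and the other is where it exits.
Route from (3,2): left to (3,1), 2× up (reaching (1,1)), right to (1,2), down to (2,2), right to (2,3), down to (3,3), right to (3,4), 2× up (reaching (1,4)), left to (1,3) — 11 moves in all.
Check: all 12 open cells covered.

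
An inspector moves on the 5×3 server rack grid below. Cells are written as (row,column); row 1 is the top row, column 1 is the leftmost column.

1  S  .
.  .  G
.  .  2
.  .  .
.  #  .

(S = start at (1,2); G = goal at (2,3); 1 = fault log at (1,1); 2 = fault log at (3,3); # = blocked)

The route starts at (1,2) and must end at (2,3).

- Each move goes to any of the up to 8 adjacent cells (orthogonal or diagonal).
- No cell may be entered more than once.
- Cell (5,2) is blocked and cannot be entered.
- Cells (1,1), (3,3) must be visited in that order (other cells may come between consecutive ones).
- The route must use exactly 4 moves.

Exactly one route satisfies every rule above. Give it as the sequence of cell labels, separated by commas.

(1,2), (1,1), (2,2), (3,3), (2,3)

The waypoints must appear in the order (1,1), (3,3), with no cell reused.
Route from (1,2): left 1 to (1,1), down-right 2 to (3,3), up 1 to (2,3) — 4 moves in all.
Check: order respected (1 at step 1, 2 at step 3); 4 moves as required.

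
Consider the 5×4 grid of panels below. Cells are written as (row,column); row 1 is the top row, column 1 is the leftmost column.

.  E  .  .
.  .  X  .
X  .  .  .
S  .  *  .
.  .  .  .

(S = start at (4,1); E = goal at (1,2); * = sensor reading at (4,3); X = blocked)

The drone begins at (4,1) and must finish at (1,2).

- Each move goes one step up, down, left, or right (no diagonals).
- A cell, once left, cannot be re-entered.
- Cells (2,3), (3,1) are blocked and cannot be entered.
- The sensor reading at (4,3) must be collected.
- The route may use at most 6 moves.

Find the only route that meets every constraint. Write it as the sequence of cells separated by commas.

(4,1), (4,2), (4,3), (3,3), (3,2), (2,2), (1,2)

The budget equals the shortest possible length, so every move has to be on a shortest route through the required cells.
Route from (4,1): right 2 to (4,3), up 1 to (3,3), left 1 to (3,2), up 2 to (1,2) — 6 moves in all.
Check: all required cells visited; 6 ≤ 6 moves.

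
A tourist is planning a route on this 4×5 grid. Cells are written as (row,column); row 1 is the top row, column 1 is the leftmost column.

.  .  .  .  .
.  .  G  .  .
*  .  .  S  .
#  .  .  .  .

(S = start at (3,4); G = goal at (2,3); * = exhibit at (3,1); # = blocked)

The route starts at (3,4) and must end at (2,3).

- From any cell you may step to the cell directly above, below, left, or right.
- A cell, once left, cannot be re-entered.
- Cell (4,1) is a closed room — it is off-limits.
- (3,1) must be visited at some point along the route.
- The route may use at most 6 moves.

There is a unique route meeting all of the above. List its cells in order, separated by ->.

Any route must reach (3,1) and still end at (2,3) within 6 moves, so the order of the required stops is forced.
Route from (3,4): 3× left (reaching (3,1)), up to (2,1), 2× right (reaching (2,3)) — 6 moves in all.
Check: all required cells visited; 6 ≤ 6 moves.

(3,4) -> (3,3) -> (3,2) -> (3,1) -> (2,1) -> (2,2) -> (2,3)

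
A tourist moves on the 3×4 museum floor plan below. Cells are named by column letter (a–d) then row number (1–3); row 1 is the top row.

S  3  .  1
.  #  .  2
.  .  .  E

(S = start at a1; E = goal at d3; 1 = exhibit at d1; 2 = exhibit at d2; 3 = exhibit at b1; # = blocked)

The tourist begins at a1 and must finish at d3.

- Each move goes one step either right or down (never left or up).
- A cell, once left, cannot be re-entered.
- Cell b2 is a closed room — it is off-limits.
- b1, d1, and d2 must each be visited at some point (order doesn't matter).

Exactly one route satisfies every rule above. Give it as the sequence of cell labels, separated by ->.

a1 -> b1 -> c1 -> d1 -> d2 -> d3

Moves only go right or down, so the column and row indices never decrease.
Route from a1: 3× right (reaching d1), 2× down (reaching d3) — 5 moves in all.
Check: all required cells visited.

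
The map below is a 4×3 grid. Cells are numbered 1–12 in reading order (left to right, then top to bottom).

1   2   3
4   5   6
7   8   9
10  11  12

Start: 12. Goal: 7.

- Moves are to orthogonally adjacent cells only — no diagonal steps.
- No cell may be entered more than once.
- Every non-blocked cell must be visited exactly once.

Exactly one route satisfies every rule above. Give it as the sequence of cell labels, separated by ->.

12 -> 9 -> 6 -> 3 -> 2 -> 1 -> 4 -> 5 -> 8 -> 11 -> 10 -> 7

Need to visit all 12 open cells exactly once, starting at 12 and ending at 7.
Route from 12: up 3 to 3, left 2 to 1, down 1 to 4, right 1 to 5, down 2 to 11, left 1 to 10, up 1 to 7 — 11 moves in all.
Check: all 12 open cells covered.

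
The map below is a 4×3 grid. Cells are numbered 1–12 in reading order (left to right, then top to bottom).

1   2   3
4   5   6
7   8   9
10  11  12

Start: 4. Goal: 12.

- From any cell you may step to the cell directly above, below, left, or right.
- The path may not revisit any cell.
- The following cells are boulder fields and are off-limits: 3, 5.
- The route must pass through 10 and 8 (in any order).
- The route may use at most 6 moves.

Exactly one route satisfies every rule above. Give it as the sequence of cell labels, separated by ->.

The budget equals the shortest possible length, so every move has to be on a shortest route through the required cells.
Route from 4: 2× down (reaching 10), right to 11, up to 8, right to 9, down to 12 — 6 moves in all.
Check: all required cells visited; 6 ≤ 6 moves.

4 -> 7 -> 10 -> 11 -> 8 -> 9 -> 12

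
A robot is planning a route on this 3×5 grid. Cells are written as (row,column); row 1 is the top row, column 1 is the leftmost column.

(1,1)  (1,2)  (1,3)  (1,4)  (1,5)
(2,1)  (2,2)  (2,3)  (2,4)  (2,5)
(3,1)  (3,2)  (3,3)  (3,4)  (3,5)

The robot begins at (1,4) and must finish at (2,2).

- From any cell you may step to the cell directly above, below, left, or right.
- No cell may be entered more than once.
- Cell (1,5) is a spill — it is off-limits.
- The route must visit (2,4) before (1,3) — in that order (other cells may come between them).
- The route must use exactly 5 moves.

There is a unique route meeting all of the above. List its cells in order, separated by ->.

The waypoints must appear in the order (2,4), (1,3), with no cell reused.
Route from (1,4): down 1 to (2,4), left 1 to (2,3), up 1 to (1,3), left 1 to (1,2), down 1 to (2,2) — 5 moves in all.
Check: order respected ((2,4) at step 1, (1,3) at step 3); 5 moves as required.

(1,4) -> (2,4) -> (2,3) -> (1,3) -> (1,2) -> (2,2)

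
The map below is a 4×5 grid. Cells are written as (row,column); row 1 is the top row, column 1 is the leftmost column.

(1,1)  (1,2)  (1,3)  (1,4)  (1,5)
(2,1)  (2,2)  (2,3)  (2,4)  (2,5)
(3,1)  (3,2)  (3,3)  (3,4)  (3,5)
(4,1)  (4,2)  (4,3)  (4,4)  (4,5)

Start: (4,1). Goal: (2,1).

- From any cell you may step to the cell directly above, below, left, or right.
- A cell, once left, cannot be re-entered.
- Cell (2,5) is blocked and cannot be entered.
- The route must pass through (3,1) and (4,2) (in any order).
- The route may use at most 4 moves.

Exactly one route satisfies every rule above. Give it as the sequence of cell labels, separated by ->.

The budget equals the shortest possible length, so every move has to be on a shortest route through the required cells.
Route from (4,1): right to (4,2), up to (3,2), left to (3,1), up to (2,1) — 4 moves in all.
Check: all required cells visited; 4 ≤ 4 moves.

(4,1) -> (4,2) -> (3,2) -> (3,1) -> (2,1)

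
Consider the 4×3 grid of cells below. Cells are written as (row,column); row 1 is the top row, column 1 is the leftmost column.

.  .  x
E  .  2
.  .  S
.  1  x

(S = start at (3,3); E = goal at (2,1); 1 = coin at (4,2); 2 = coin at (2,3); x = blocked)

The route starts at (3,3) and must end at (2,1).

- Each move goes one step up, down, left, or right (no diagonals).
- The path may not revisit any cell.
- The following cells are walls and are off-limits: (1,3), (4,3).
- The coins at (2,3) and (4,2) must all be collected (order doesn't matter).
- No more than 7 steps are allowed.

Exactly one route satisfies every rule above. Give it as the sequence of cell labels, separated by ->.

Any route must reach (2,3) and (4,2) and still end at (2,1) within 7 moves, so the order of the required stops is forced.
Route from (3,3): up to (2,3), left to (2,2), 2× down (reaching (4,2)), left to (4,1), 2× up (reaching (2,1)) — 7 moves in all.
Check: all required cells visited; 7 ≤ 7 moves.

(3,3) -> (2,3) -> (2,2) -> (3,2) -> (4,2) -> (4,1) -> (3,1) -> (2,1)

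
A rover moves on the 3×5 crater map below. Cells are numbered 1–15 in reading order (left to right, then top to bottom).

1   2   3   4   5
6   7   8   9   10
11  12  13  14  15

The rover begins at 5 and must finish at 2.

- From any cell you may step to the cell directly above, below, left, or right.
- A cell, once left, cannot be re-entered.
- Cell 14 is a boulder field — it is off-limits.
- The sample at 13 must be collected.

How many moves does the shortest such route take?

7

Any route passes through 13 somewhere between 5 and 2. Summing Manhattan distances along the two legs (5 → 13 → 2) gives a lower bound of 4 + 3 = 7 moves.
A route of 7 moves achieves this: 5 → 10 → 9 → 8 → 13 → 12 → 7 → 2.
Since 7 matches the lower bound, it is optimal.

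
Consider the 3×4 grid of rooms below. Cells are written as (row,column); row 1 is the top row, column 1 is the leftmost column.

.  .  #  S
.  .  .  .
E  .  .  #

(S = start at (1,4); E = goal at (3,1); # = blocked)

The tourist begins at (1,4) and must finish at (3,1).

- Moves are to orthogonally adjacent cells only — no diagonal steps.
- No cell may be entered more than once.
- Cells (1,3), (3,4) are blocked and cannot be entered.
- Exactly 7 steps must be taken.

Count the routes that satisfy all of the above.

2

Need simple routes of exactly 7 moves from (1,4) to (3,1) (Manhattan distance 5, so 1 moves are spent on a detour and 1 undoing it).
Enumerating: (1,4) (2,4) (2,3) (3,3) (3,2) (2,2) (2,1) (3,1) | (1,4) (2,4) (2,3) (2,2) (1,2) (1,1) (2,1) (3,1).
That gives 2 routes.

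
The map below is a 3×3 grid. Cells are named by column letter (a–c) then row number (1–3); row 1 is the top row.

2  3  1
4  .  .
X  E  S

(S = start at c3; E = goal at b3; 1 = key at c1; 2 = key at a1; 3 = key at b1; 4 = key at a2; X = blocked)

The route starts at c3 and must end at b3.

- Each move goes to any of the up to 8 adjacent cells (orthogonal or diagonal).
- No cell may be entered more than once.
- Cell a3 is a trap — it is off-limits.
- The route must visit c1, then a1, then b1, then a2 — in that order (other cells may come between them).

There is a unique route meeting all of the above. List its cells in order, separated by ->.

The waypoints must appear in the order c1, a1, b1, a2, with no cell reused.
Route from c3: 2× up (reaching c1), down-left to b2, up-left to a1, right to b1, down-left to a2, down-right to b3 — 7 moves in all.
Check: order respected (1 at step 2, 2 at step 4, 3 at step 5, 4 at step 6).

c3 -> c2 -> c1 -> b2 -> a1 -> b1 -> a2 -> b3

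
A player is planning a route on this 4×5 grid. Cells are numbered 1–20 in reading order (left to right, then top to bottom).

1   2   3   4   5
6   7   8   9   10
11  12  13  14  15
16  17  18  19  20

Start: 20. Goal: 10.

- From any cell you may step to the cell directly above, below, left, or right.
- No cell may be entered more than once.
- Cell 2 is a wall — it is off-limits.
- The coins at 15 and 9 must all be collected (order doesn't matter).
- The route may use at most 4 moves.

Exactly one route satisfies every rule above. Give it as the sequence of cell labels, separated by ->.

20 -> 15 -> 14 -> 9 -> 10

The 4-move cap with required stops at 15, 9 leaves no slack for detours.
Route from 20: up 1 to 15, left 1 to 14, up 1 to 9, right 1 to 10 — 4 moves in all.
Check: all required cells visited; 4 ≤ 4 moves.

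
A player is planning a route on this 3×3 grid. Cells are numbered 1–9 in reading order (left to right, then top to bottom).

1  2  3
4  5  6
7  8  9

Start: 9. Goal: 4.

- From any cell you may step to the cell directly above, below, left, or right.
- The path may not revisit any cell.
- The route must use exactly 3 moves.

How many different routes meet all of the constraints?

Need simple routes of exactly 3 moves from 9 to 4 (Manhattan distance 3, so 0 moves are spent on a detour and 0 undoing it).
Enumerating: 9 6 5 4 | 9 8 5 4 | 9 8 7 4.
That gives 3 routes.

3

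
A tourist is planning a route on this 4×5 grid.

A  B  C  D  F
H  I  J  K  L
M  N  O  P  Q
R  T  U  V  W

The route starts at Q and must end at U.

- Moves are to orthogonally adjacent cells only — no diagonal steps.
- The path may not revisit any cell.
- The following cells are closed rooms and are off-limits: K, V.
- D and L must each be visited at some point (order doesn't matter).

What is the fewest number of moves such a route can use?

Any route passes through D and L in some order between Q and U. Summing Manhattan distances along each leg and taking the cheapest ordering (Q → L → D → U) gives a lower bound of 1 + 2 + 4 = 7 moves.
A route of 7 moves achieves this: Q → L → F → D → C → J → O → U.
Since 7 matches the lower bound, it is optimal.

7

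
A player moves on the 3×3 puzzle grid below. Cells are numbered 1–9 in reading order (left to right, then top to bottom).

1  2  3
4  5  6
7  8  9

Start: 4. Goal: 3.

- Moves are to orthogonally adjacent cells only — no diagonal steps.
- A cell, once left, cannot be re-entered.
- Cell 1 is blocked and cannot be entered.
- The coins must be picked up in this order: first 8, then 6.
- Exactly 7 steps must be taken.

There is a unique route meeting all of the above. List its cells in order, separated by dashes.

The waypoints must appear in the order 8, 6, with no cell reused.
Route from 4: down 1 to 7, right 2 to 9, up 1 to 6, left 1 to 5, up 1 to 2, right 1 to 3 — 7 moves in all.
Check: order respected (8 at step 2, 6 at step 4); 7 moves as required.

4 - 7 - 8 - 9 - 6 - 5 - 2 - 3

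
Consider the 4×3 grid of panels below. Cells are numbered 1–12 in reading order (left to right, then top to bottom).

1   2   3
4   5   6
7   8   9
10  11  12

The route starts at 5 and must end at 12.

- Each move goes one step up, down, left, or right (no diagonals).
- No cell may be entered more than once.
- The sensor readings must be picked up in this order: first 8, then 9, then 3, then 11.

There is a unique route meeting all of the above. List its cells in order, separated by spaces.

5 8 9 6 3 2 1 4 7 10 11 12

The waypoints must appear in the order 8, 9, 3, 11, with no cell reused.
Route from 5: down 1 to 8, right 1 to 9, up 2 to 3, left 2 to 1, down 3 to 10, right 2 to 12 — 11 moves in all.
Check: order respected (8 at step 1, 9 at step 2, 3 at step 4, 11 at step 10).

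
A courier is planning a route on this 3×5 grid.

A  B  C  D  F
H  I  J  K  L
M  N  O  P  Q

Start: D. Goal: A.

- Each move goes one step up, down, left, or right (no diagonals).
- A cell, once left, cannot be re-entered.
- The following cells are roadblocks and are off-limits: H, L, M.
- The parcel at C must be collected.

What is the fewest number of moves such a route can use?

3

Any route passes through C somewhere between D and A. Summing Manhattan distances along the two legs (D → C → A) gives a lower bound of 1 + 2 = 3 moves.
A route of 3 moves achieves this: D → C → B → A.
Since 3 matches the lower bound, it is optimal.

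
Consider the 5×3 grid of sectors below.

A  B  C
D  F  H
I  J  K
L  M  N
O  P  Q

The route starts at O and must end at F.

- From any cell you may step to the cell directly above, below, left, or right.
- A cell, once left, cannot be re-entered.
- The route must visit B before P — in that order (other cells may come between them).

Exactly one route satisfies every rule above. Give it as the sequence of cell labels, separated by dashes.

O - L - I - D - A - B - C - H - K - N - Q - P - M - J - F

The waypoints must appear in the order B, P, with no cell reused.
Route from O: up 4 to A, right 2 to C, down 4 to Q, left 1 to P, up 3 to F — 14 moves in all.
Check: order respected (B at step 5, P at step 11).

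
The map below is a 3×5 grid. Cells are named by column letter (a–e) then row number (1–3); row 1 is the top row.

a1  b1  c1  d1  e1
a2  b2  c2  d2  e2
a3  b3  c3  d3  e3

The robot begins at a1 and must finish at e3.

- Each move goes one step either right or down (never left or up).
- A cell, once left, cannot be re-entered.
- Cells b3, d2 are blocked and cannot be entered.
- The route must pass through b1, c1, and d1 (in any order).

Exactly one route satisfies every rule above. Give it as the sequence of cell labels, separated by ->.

Moves only go right or down, so the column and row indices never decrease.
Route from a1: 4× right (reaching e1), 2× down (reaching e3) — 6 moves in all.
Check: all required cells visited.

a1 -> b1 -> c1 -> d1 -> e1 -> e2 -> e3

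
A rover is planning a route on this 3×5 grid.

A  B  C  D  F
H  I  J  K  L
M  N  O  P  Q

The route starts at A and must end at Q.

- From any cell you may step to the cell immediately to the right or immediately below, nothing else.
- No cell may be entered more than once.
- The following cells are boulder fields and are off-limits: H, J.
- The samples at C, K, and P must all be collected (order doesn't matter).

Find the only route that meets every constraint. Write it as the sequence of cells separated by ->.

Moves only go right or down, so the column and row indices never decrease.
Route from A: right 3 to D, down 2 to P, right 1 to Q — 6 moves in all.
Check: all required cells visited.

A -> B -> C -> D -> K -> P -> Q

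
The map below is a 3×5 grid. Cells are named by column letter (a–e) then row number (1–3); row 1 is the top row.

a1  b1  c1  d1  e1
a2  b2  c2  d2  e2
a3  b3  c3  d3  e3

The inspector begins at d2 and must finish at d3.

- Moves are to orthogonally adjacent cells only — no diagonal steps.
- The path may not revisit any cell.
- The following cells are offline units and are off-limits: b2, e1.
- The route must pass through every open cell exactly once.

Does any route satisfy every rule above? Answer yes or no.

no

Colour the cells like a checkerboard: each orthogonal step flips colour, so a Hamiltonian route alternates colours. Here there are 6 cells of one colour and 7 of the other, with start on the opposite colour to the goal — the counts and endpoints can't be arranged into an alternating sequence of length 13, so no Hamiltonian route exists.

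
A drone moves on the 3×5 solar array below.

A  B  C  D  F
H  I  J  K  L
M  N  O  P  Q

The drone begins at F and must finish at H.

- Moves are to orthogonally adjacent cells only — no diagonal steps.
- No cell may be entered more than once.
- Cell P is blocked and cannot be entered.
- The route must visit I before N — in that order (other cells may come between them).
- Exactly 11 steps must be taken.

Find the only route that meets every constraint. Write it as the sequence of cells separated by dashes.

F - L - K - D - C - B - I - J - O - N - M - H

The waypoints must appear in the order I, N, with no cell reused.
Route from F: down to L, left to K, up to D, 2× left (reaching B), down to I, right to J, down to O, 2× left (reaching M), up to H — 11 moves in all.
Check: order respected (I at step 6, N at step 9); 11 moves as required.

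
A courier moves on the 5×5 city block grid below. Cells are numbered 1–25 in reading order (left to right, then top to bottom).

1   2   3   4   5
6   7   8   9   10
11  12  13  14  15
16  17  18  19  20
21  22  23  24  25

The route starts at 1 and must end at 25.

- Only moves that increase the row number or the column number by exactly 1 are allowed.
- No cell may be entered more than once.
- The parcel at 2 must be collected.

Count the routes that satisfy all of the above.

A right/down-only route from 1 to 25 makes exactly 4 down-moves and 4 right-moves in some order.
With no other constraints that would be C(8,4) = 70 routes.
Split at 2 and multiply the segment counts: 1→2: 1; 2→25: 35; product = 35.
That gives 35 routes.

35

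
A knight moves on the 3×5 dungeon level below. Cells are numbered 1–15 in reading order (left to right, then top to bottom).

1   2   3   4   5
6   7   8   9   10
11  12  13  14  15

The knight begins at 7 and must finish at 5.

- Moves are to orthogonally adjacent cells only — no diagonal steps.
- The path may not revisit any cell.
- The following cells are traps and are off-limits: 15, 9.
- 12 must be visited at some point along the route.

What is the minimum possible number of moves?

Any route passes through 12 somewhere between 7 and 5. Summing Manhattan distances along the two legs (7 → 12 → 5) gives a lower bound of 1 + 5 = 6 moves.
A route of 6 moves achieves this: 7 → 12 → 13 → 8 → 3 → 4 → 5.
Since 6 matches the lower bound, it is optimal.

6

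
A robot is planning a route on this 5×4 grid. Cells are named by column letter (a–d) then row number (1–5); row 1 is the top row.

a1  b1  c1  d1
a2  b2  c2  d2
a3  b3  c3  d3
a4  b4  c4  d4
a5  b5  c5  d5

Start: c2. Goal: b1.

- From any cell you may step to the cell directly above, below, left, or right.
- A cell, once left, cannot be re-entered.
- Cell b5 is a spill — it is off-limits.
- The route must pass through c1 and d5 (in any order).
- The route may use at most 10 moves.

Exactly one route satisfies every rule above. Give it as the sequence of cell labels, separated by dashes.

The 10-move cap with required stops at c1, d5 leaves no slack for detours.
Route from c2: 3× down (reaching c5), right to d5, 4× up (reaching d1), 2× left (reaching b1) — 10 moves in all.
Check: all required cells visited; 10 ≤ 10 moves.

c2 - c3 - c4 - c5 - d5 - d4 - d3 - d2 - d1 - c1 - b1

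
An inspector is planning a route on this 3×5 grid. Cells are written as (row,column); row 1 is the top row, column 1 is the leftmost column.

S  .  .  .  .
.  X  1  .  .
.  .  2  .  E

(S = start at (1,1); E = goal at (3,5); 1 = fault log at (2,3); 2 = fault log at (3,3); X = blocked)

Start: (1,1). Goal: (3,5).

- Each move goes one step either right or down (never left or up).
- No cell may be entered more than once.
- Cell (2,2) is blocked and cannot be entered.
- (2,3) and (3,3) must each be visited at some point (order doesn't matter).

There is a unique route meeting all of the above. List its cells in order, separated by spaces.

Moves only go right or down, so the column and row indices never decrease.
Route from (1,1): 2× right (reaching (1,3)), 2× down (reaching (3,3)), 2× right (reaching (3,5)) — 6 moves in all.
Check: all required cells visited.

(1,1) (1,2) (1,3) (2,3) (3,3) (3,4) (3,5)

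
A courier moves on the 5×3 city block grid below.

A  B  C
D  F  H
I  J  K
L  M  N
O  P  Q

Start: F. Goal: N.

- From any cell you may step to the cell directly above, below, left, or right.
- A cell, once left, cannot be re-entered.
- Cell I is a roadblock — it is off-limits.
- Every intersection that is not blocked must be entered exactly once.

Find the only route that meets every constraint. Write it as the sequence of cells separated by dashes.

Need to visit all 14 open cells exactly once, starting at F and ending at N.
Cell Q has only two open neighbours (N and P), so the path must pass straight through it: one of those is the cell it's entered from and the other is where it exits.
Route from F: left 1 to D, up 1 to A, right 2 to C, down 2 to K, left 1 to J, down 1 to M, left 1 to L, down 1 to O, right 2 to Q, up 1 to N — 13 moves in all.
Check: all 14 open cells covered.

F - D - A - B - C - H - K - J - M - L - O - P - Q - N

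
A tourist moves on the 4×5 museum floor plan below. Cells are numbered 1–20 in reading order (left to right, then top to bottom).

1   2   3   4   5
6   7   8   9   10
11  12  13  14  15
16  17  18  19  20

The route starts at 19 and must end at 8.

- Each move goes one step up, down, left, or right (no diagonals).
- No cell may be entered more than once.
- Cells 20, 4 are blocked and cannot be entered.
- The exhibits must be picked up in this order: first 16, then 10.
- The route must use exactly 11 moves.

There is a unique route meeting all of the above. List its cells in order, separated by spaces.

The waypoints must appear in the order 16, 10, with no cell reused.
Route from 19: 3× left (reaching 16), up to 11, 4× right (reaching 15), up to 10, 2× left (reaching 8) — 11 moves in all.
Check: order respected (16 at step 3, 10 at step 9); 11 moves as required.

19 18 17 16 11 12 13 14 15 10 9 8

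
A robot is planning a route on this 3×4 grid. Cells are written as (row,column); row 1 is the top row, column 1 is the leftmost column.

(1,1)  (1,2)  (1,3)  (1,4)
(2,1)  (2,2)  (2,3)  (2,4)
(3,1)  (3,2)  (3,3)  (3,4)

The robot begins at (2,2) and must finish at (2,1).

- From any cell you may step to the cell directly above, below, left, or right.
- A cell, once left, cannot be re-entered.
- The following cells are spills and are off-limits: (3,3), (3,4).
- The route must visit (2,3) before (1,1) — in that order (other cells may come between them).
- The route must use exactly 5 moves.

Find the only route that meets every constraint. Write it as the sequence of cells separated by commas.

The waypoints must appear in the order (2,3), (1,1), with no cell reused.
Route from (2,2): right to (2,3), up to (1,3), 2× left (reaching (1,1)), down to (2,1) — 5 moves in all.
Check: order respected ((2,3) at step 1, (1,1) at step 4); 5 moves as required.

(2,2), (2,3), (1,3), (1,2), (1,1), (2,1)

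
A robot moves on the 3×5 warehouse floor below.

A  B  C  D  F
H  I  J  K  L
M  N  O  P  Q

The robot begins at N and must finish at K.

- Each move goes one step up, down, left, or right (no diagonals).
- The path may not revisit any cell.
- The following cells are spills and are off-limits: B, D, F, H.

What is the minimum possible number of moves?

The Manhattan distance from N to K is |3−2| + |2−4| = 3, so at least 3 moves are needed.
A route of 3 moves achieves this: N → I → J → K.
Since 3 matches the lower bound, it is optimal.

3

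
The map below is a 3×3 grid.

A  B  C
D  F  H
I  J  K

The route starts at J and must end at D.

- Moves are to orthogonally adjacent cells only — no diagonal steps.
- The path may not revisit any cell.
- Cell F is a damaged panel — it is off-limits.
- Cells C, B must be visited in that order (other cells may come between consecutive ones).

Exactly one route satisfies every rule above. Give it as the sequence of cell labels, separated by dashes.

J - K - H - C - B - A - D

The waypoints must appear in the order C, B, with no cell reused.
Route from J: right to K, 2× up (reaching C), 2× left (reaching A), down to D — 6 moves in all.
Check: order respected (C at step 3, B at step 4).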